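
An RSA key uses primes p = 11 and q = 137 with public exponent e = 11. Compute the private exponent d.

φ(n) = (p−1)(q−1) = 10·136 = 1360.
Need d with 11·d ≡ 1 (mod 1360). Apply the extended Euclidean algorithm:
1360 = 123×11 + 7
11 = 1×7 + 4
7 = 1×4 + 3
4 = 1×3 + 1
3 = 3×1 + 0
Back-substitute:
1 = 4 − 3
1 = −7 + 2·4
1 = 2·11 − 3·7
1 = −3·1360 + 371·11
So 11·371 ≡ 1 (mod 1360), hence d = 371.

371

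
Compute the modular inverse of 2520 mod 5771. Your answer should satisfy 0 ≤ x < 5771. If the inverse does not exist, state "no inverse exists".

Run Euclid on (5771, 2520):
5771 = 2·2520 + 731
2520 = 3·731 + 327
731 = 2·327 + 77
327 = 4·77 + 19
77 = 4·19 + 1
19 = 19·1 + 0
Since gcd(2520, 5771) = 1, back-substitute to write 1 as a combination:
1 = 77 − 4·19
1 = −4·327 + 17·77
1 = 17·731 − 38·327
1 = −38·2520 + 131·731
1 = 131·5771 − 300·2520
Thus 2520·(-300) ≡ 1 (mod 5771); reducing, -300 mod 5771 = 5471.

5471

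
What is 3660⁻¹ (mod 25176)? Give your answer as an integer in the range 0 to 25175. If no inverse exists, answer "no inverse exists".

no inverse exists

Compute gcd(3660, 25176):
25176 = 6*3660 + 3216
3660 = 1*3216 + 444
3216 = 7*444 + 108
444 = 4*108 + 12
108 = 9*12 + 0
The gcd is 12, not 1, hence no inverse exists.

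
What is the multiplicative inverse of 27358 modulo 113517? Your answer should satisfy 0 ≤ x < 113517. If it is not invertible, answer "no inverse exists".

Run Euclid on (113517, 27358):
113517 = 4×27358 + 4085
27358 = 6×4085 + 2848
4085 = 1×2848 + 1237
2848 = 2×1237 + 374
1237 = 3×374 + 115
374 = 3×115 + 29
115 = 3×29 + 28
29 = 1×28 + 1
28 = 28×1 + 0
gcd = 1, so the inverse exists. Back-substitute:
1 = 29 − 28
1 = −115 + 4·29
1 = 4·374 − 13·115
1 = −13·1237 + 43·374
1 = 43·2848 − 99·1237
1 = −99·4085 + 142·2848
1 = 142·27358 − 951·4085
1 = −951·113517 + 3946·27358
So 27358·3946 ≡ 1 (mod 113517).

3946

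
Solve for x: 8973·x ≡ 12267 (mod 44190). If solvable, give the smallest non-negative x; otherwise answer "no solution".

First find gcd(8973, 44190):
44190 = 4×8973 + 8298
8973 = 1×8298 + 675
8298 = 12×675 + 198
675 = 3×198 + 81
198 = 2×81 + 36
81 = 2×36 + 9
36 = 4×9 + 0
gcd = 9 and 9 | 12267, so solutions exist. Divide through by 9: 997x ≡ 1363 (mod 4910).
Now find 997⁻¹ mod 4910:
4910 = 4×997 + 922
997 = 1×922 + 75
922 = 12×75 + 22
75 = 3×22 + 9
22 = 2×9 + 4
9 = 2×4 + 1
4 = 4×1 + 0
Back-substitute:
1 = 9 − 2·4
1 = −2·22 + 5·9
1 = 5·75 − 17·22
1 = −17·922 + 209·75
1 = 209·997 − 226·922
1 = −226·4910 + 1113·997
So 997⁻¹ ≡ 1113 (mod 4910).
Then x ≡ 1113·1363 ≡ 4739 (mod 4910); the smallest non-negative solution is x = 4739.

4739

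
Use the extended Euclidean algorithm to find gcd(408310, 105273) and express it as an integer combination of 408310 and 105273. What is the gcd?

Euclidean algorithm:
408310 = 3×105273 + 92491
105273 = 1×92491 + 12782
92491 = 7×12782 + 3017
12782 = 4×3017 + 714
3017 = 4×714 + 161
714 = 4×161 + 70
161 = 2×70 + 21
70 = 3×21 + 7
21 = 3×7 + 0
gcd(408310, 105273) = 7.
Working backward:
7 = 70 − 3·21
7 = −3·161 + 7·70
7 = 7·714 − 31·161
7 = −31·3017 + 131·714
7 = 131·12782 − 555·3017
7 = −555·92491 + 4016·12782
7 = 4016·105273 − 4571·92491
7 = −4571·408310 + 17729·105273
So 7 = (-4571)·408310 + (17729)·105273.

7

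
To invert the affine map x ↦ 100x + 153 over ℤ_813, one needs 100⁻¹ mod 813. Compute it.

187

Run Euclid on (813, 100):
813 = 8·100 + 13
100 = 7·13 + 9
13 = 1·9 + 4
9 = 2·4 + 1
4 = 4·1 + 0
gcd = 1, so the inverse exists. Back-substitute:
1 = 9 − 2·4
1 = −2·13 + 3·9
1 = 3·100 − 23·13
1 = −23·813 + 187·100
So 100·187 ≡ 1 (mod 813).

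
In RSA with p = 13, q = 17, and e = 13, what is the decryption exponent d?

133

φ(n) = (p−1)(q−1) = 12·16 = 192.
Need d with 13·d ≡ 1 (mod 192). Apply the extended Euclidean algorithm:
192 = 14·13 + 10
13 = 1·10 + 3
10 = 3·3 + 1
3 = 3·1 + 0
Back-substitute:
1 = 10 − 3·3
1 = −3·13 + 4·10
1 = 4·192 − 59·13
So 13·(-59) ≡ 1 (mod 192), hence d ≡ -59 ≡ 133 (mod 192).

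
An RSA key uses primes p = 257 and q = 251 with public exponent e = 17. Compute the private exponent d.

26353

φ(n) = (p−1)(q−1) = 256·250 = 64000.
Need d with 17·d ≡ 1 (mod 64000). Apply the extended Euclidean algorithm:
64000 = 3764·17 + 12
17 = 1·12 + 5
12 = 2·5 + 2
5 = 2·2 + 1
2 = 2·1 + 0
Back-substitute:
1 = 5 − 2·2
1 = −2·12 + 5·5
1 = 5·17 − 7·12
1 = −7·64000 + 26353·17
So 17·26353 ≡ 1 (mod 64000), hence d = 26353.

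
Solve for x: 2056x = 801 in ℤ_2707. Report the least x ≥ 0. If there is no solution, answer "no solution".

1608

First find gcd(2056, 2707):
2707 = 1*2056 + 651
2056 = 3*651 + 103
651 = 6*103 + 33
103 = 3*33 + 4
33 = 8*4 + 1
4 = 4*1 + 0
gcd = 1, so a unique solution mod 2707 exists.
Back-substitute for the Bézout coefficients:
1 = 33 − 8·4
1 = −8·103 + 25·33
1 = 25·651 − 158·103
1 = −158·2056 + 499·651
1 = 499·2707 − 657·2056
So 2056·(-657) ≡ 1 (mod 2707), giving 2056⁻¹ ≡ 2050.
x ≡ 2056⁻¹·801 ≡ 2050·801 ≡ 1608 (mod 2707).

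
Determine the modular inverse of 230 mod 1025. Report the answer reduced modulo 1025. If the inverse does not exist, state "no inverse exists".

Euclidean algorithm on 1025, 230:
1025 = 4·230 + 105
230 = 2·105 + 20
105 = 5·20 + 5
20 = 4·5 + 0
gcd(230, 1025) = 5 ≠ 1, so 230 has no multiplicative inverse modulo 1025.

no inverse exists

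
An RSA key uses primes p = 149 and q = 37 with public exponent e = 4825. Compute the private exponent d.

φ(n) = (p−1)(q−1) = 148·36 = 5328.
Need d with 4825·d ≡ 1 (mod 5328). Apply the extended Euclidean algorithm:
5328 = 1*4825 + 503
4825 = 9*503 + 298
503 = 1*298 + 205
298 = 1*205 + 93
205 = 2*93 + 19
93 = 4*19 + 17
19 = 1*17 + 2
17 = 8*2 + 1
2 = 2*1 + 0
Back-substitute:
1 = 17 − 8·2
1 = −8·19 + 9·17
1 = 9·93 − 44·19
1 = −44·205 + 97·93
1 = 97·298 − 141·205
1 = −141·503 + 238·298
1 = 238·4825 − 2283·503
1 = −2283·5328 + 2521·4825
So 4825·2521 ≡ 1 (mod 5328), hence d = 2521.

2521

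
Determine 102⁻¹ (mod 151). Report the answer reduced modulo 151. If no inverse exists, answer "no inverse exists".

114

gcd(151, 102) by repeated division:
151 = 1×102 + 49
102 = 2×49 + 4
49 = 12×4 + 1
4 = 4×1 + 0
gcd = 1, so the inverse exists. Back-substitute:
1 = 49 − 12·4
1 = −12·102 + 25·49
1 = 25·151 − 37·102
So 102·(-37) ≡ 1 (mod 151), and -37 ≡ 114 (mod 151).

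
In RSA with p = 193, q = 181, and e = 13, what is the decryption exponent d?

φ(n) = (p−1)(q−1) = 192·180 = 34560.
Need d with 13·d ≡ 1 (mod 34560). Apply the extended Euclidean algorithm:
34560 = 2658·13 + 6
13 = 2·6 + 1
6 = 6·1 + 0
Back-substitute:
1 = 13 − 2·6
1 = −2·34560 + 5317·13
So 13·5317 ≡ 1 (mod 34560), hence d = 5317.

5317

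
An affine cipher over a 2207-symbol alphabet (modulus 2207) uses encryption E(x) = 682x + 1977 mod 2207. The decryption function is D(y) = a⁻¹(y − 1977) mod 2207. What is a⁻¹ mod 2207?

1220

Extended Euclidean algorithm:
2207 = 3*682 + 161
682 = 4*161 + 38
161 = 4*38 + 9
38 = 4*9 + 2
9 = 4*2 + 1
2 = 2*1 + 0
Since gcd(682, 2207) = 1, back-substitute to write 1 as a combination:
1 = 9 − 4·2
1 = −4·38 + 17·9
1 = 17·161 − 72·38
1 = −72·682 + 305·161
1 = 305·2207 − 987·682
So 682·(-987) ≡ 1 (mod 2207), and -987 ≡ 1220 (mod 2207).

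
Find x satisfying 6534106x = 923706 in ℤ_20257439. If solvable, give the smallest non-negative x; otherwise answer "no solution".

First find gcd(6534106, 20257439):
20257439 = 3*6534106 + 655121
6534106 = 9*655121 + 638017
655121 = 1*638017 + 17104
638017 = 37*17104 + 5169
17104 = 3*5169 + 1597
5169 = 3*1597 + 378
1597 = 4*378 + 85
378 = 4*85 + 38
85 = 2*38 + 9
38 = 4*9 + 2
9 = 4*2 + 1
2 = 2*1 + 0
gcd = 1, so a unique solution mod 20257439 exists.
Back-substitute for the Bézout coefficients:
1 = 9 − 4·2
1 = −4·38 + 17·9
1 = 17·85 − 38·38
1 = −38·378 + 169·85
1 = 169·1597 − 714·378
1 = −714·5169 + 2311·1597
1 = 2311·17104 − 7647·5169
1 = −7647·638017 + 285250·17104
1 = 285250·655121 − 292897·638017
1 = −292897·6534106 + 2921323·655121
1 = 2921323·20257439 − 9056866·6534106
So 6534106·(-9056866) ≡ 1 (mod 20257439), giving 6534106⁻¹ ≡ 11200573.
x ≡ 6534106⁻¹·923706 ≡ 11200573·923706 ≡ 15435385 (mod 20257439).

15435385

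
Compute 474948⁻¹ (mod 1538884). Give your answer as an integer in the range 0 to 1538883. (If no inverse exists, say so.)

Compute gcd(474948, 1538884):
1538884 = 3×474948 + 114040
474948 = 4×114040 + 18788
114040 = 6×18788 + 1312
18788 = 14×1312 + 420
1312 = 3×420 + 52
420 = 8×52 + 4
52 = 13×4 + 0
Since gcd = 4 > 1, 474948 is not a unit mod 1538884.

no inverse exists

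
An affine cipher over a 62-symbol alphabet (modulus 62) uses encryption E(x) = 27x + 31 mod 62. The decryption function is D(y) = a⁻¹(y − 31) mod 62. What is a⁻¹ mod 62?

gcd(62, 27) by repeated division:
62 = 2×27 + 8
27 = 3×8 + 3
8 = 2×3 + 2
3 = 1×2 + 1
2 = 2×1 + 0
gcd = 1, so the inverse exists. Back-substitute:
1 = 3 − 2
1 = −8 + 3·3
1 = 3·27 − 10·8
1 = −10·62 + 23·27
So 27·23 ≡ 1 (mod 62).

23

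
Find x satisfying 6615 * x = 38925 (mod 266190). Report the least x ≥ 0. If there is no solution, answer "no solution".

First find gcd(6615, 266190):
266190 = 40*6615 + 1590
6615 = 4*1590 + 255
1590 = 6*255 + 60
255 = 4*60 + 15
60 = 4*15 + 0
gcd = 15 and 15 | 38925, so solutions exist. Divide through by 15: 441x ≡ 2595 (mod 17746).
Now find 441⁻¹ mod 17746:
17746 = 40*441 + 106
441 = 4*106 + 17
106 = 6*17 + 4
17 = 4*4 + 1
4 = 4*1 + 0
Back-substitute:
1 = 17 − 4·4
1 = −4·106 + 25·17
1 = 25·441 − 104·106
1 = −104·17746 + 4185·441
So 441⁻¹ ≡ 4185 (mod 17746).
Then x ≡ 4185·2595 ≡ 17269 (mod 17746); the smallest non-negative solution is x = 17269.

17269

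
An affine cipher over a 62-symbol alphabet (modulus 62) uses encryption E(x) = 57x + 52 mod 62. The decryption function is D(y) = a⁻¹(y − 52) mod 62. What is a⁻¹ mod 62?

Apply the Euclidean algorithm to 62 and 57:
62 = 1*57 + 5
57 = 11*5 + 2
5 = 2*2 + 1
2 = 2*1 + 0
The gcd is 1. Working backward:
1 = 5 − 2·2
1 = −2·57 + 23·5
1 = 23·62 − 25·57
Thus 57·(-25) ≡ 1 (mod 62); reducing, -25 mod 62 = 37.

37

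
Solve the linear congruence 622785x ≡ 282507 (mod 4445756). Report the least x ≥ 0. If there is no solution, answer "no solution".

First find gcd(622785, 4445756):
4445756 = 7×622785 + 86261
622785 = 7×86261 + 18958
86261 = 4×18958 + 10429
18958 = 1×10429 + 8529
10429 = 1×8529 + 1900
8529 = 4×1900 + 929
1900 = 2×929 + 42
929 = 22×42 + 5
42 = 8×5 + 2
5 = 2×2 + 1
2 = 2×1 + 0
gcd = 1, so a unique solution mod 4445756 exists.
Back-substitute for the Bézout coefficients:
1 = 5 − 2·2
1 = −2·42 + 17·5
1 = 17·929 − 376·42
1 = −376·1900 + 769·929
1 = 769·8529 − 3452·1900
1 = −3452·10429 + 4221·8529
1 = 4221·18958 − 7673·10429
1 = −7673·86261 + 34913·18958
1 = 34913·622785 − 252064·86261
1 = −252064·4445756 + 1799361·622785
So 622785·(1799361) ≡ 1 (mod 4445756), giving 622785⁻¹ ≡ 1799361.
x ≡ 622785⁻¹·282507 ≡ 1799361·282507 ≡ 4336987 (mod 4445756).

4336987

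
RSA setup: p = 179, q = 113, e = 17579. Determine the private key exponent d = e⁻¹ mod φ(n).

φ(n) = (p−1)(q−1) = 178·112 = 19936.
Need d with 17579·d ≡ 1 (mod 19936). Apply the extended Euclidean algorithm:
19936 = 1·17579 + 2357
17579 = 7·2357 + 1080
2357 = 2·1080 + 197
1080 = 5·197 + 95
197 = 2·95 + 7
95 = 13·7 + 4
7 = 1·4 + 3
4 = 1·3 + 1
3 = 3·1 + 0
Back-substitute:
1 = 4 − 3
1 = −7 + 2·4
1 = 2·95 − 27·7
1 = −27·197 + 56·95
1 = 56·1080 − 307·197
1 = −307·2357 + 670·1080
1 = 670·17579 − 4997·2357
1 = −4997·19936 + 5667·17579
So 17579·5667 ≡ 1 (mod 19936), hence d = 5667.

5667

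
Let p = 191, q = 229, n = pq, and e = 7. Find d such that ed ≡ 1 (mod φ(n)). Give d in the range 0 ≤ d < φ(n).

30943

φ(n) = (p−1)(q−1) = 190·228 = 43320.
Need d with 7·d ≡ 1 (mod 43320). Apply the extended Euclidean algorithm:
43320 = 6188×7 + 4
7 = 1×4 + 3
4 = 1×3 + 1
3 = 3×1 + 0
Back-substitute:
1 = 4 − 3
1 = −7 + 2·4
1 = 2·43320 − 12377·7
So 7·(-12377) ≡ 1 (mod 43320), hence d ≡ -12377 ≡ 30943 (mod 43320).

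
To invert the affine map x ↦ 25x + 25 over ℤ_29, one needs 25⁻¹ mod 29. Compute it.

gcd(29, 25) by repeated division:
29 = 1*25 + 4
25 = 6*4 + 1
4 = 4*1 + 0
Since gcd(25, 29) = 1, back-substitute to write 1 as a combination:
1 = 25 − 6·4
1 = −6·29 + 7·25
So 25·7 ≡ 1 (mod 29).

7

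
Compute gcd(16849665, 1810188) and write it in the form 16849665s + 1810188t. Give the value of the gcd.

Apply Euclid's algorithm to 16849665 and 1810188:
16849665 = 9*1810188 + 557973
1810188 = 3*557973 + 136269
557973 = 4*136269 + 12897
136269 = 10*12897 + 7299
12897 = 1*7299 + 5598
7299 = 1*5598 + 1701
5598 = 3*1701 + 495
1701 = 3*495 + 216
495 = 2*216 + 63
216 = 3*63 + 27
63 = 2*27 + 9
27 = 3*9 + 0
gcd(16849665, 1810188) = 9.
Express as a combination:
9 = 63 − 2·27
9 = −2·216 + 7·63
9 = 7·495 − 16·216
9 = −16·1701 + 55·495
9 = 55·5598 − 181·1701
9 = −181·7299 + 236·5598
9 = 236·12897 − 417·7299
9 = −417·136269 + 4406·12897
9 = 4406·557973 − 18041·136269
9 = −18041·1810188 + 58529·557973
9 = 58529·16849665 − 544802·1810188
So 9 = (58529)·16849665 + (-544802)·1810188.

9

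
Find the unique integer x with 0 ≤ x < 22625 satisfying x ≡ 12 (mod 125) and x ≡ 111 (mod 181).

22012

Write x = 12 + 125·k. Then 125·k ≡ 111 − 12 ≡ 99 (mod 181).
Need 125⁻¹ mod 181. Extended Euclid on (181, 125):
181 = 1×125 + 56
125 = 2×56 + 13
56 = 4×13 + 4
13 = 3×4 + 1
4 = 4×1 + 0
Back-substitute:
1 = 13 − 3·4
1 = −3·56 + 13·13
1 = 13·125 − 29·56
1 = −29·181 + 42·125
125⁻¹ ≡ 42 (mod 181), so k ≡ 42·99 ≡ 176 (mod 181).
x = 12 + 125·176 = 22012.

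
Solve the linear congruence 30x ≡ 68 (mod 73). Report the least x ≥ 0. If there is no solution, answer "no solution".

First find gcd(30, 73):
73 = 2*30 + 13
30 = 2*13 + 4
13 = 3*4 + 1
4 = 4*1 + 0
gcd = 1, so a unique solution mod 73 exists.
Back-substitute for the Bézout coefficients:
1 = 13 − 3·4
1 = −3·30 + 7·13
1 = 7·73 − 17·30
So 30·(-17) ≡ 1 (mod 73), giving 30⁻¹ ≡ 56.
x ≡ 30⁻¹·68 ≡ 56·68 ≡ 12 (mod 73).

12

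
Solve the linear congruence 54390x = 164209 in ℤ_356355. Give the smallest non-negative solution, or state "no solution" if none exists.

no solution

gcd(54390, 356355):
356355 = 6×54390 + 30015
54390 = 1×30015 + 24375
30015 = 1×24375 + 5640
24375 = 4×5640 + 1815
5640 = 3×1815 + 195
1815 = 9×195 + 60
195 = 3×60 + 15
60 = 4×15 + 0
gcd = 15, but 15 ∤ 164209, so the congruence has no solution.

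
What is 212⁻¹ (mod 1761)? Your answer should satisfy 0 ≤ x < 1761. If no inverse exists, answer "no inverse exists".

623

Run Euclid on (1761, 212):
1761 = 8*212 + 65
212 = 3*65 + 17
65 = 3*17 + 14
17 = 1*14 + 3
14 = 4*3 + 2
3 = 1*2 + 1
2 = 2*1 + 0
Since gcd(212, 1761) = 1, back-substitute to write 1 as a combination:
1 = 3 − 2
1 = −14 + 5·3
1 = 5·17 − 6·14
1 = −6·65 + 23·17
1 = 23·212 − 75·65
1 = −75·1761 + 623·212
So 212·623 ≡ 1 (mod 1761).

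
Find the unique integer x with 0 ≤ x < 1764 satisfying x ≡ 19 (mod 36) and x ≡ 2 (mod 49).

1423

Write x = 19 + 36·k. Then 36·k ≡ 2 − 19 ≡ 32 (mod 49).
Need 36⁻¹ mod 49. Extended Euclid on (49, 36):
49 = 1×36 + 13
36 = 2×13 + 10
13 = 1×10 + 3
10 = 3×3 + 1
3 = 3×1 + 0
Back-substitute:
1 = 10 − 3·3
1 = −3·13 + 4·10
1 = 4·36 − 11·13
1 = −11·49 + 15·36
36⁻¹ ≡ 15 (mod 49), so k ≡ 15·32 ≡ 39 (mod 49).
x = 19 + 36·39 = 1423.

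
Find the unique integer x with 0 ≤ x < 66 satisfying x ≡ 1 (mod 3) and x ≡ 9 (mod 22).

Write x = 1 + 3·k. Then 3·k ≡ 9 − 1 ≡ 8 (mod 22).
Need 3⁻¹ mod 22. Extended Euclid on (22, 3):
22 = 7·3 + 1
3 = 3·1 + 0
Back-substitute:
1 = 22 − 7·3
3⁻¹ ≡ 15 (mod 22), so k ≡ 15·8 ≡ 10 (mod 22).
x = 1 + 3·10 = 31.

31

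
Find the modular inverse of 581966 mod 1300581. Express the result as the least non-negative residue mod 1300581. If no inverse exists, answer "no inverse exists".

Run Euclid on (1300581, 581966):
1300581 = 2×581966 + 136649
581966 = 4×136649 + 35370
136649 = 3×35370 + 30539
35370 = 1×30539 + 4831
30539 = 6×4831 + 1553
4831 = 3×1553 + 172
1553 = 9×172 + 5
172 = 34×5 + 2
5 = 2×2 + 1
2 = 2×1 + 0
The gcd is 1. Working backward:
1 = 5 − 2·2
1 = −2·172 + 69·5
1 = 69·1553 − 623·172
1 = −623·4831 + 1938·1553
1 = 1938·30539 − 12251·4831
1 = −12251·35370 + 14189·30539
1 = 14189·136649 − 54818·35370
1 = −54818·581966 + 233461·136649
1 = 233461·1300581 − 521740·581966
So 581966·(-521740) ≡ 1 (mod 1300581), and -521740 ≡ 778841 (mod 1300581).

778841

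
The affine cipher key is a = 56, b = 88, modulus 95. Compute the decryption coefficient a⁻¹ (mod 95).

Run Euclid on (95, 56):
95 = 1×56 + 39
56 = 1×39 + 17
39 = 2×17 + 5
17 = 3×5 + 2
5 = 2×2 + 1
2 = 2×1 + 0
The gcd is 1. Working backward:
1 = 5 − 2·2
1 = −2·17 + 7·5
1 = 7·39 − 16·17
1 = −16·56 + 23·39
1 = 23·95 − 39·56
Thus 56·(-39) ≡ 1 (mod 95); reducing, -39 mod 95 = 56.

56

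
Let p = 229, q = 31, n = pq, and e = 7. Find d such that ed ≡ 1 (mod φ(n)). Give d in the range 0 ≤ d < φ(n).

φ(n) = (p−1)(q−1) = 228·30 = 6840.
Need d with 7·d ≡ 1 (mod 6840). Apply the extended Euclidean algorithm:
6840 = 977·7 + 1
7 = 7·1 + 0
Back-substitute:
1 = 6840 − 977·7
So 7·(-977) ≡ 1 (mod 6840), hence d ≡ -977 ≡ 5863 (mod 6840).

5863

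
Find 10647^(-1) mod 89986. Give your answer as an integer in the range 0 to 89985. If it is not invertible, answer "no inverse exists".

no inverse exists

Euclidean algorithm on 89986, 10647:
89986 = 8*10647 + 4810
10647 = 2*4810 + 1027
4810 = 4*1027 + 702
1027 = 1*702 + 325
702 = 2*325 + 52
325 = 6*52 + 13
52 = 4*13 + 0
gcd(10647, 89986) = 13 ≠ 1, so 10647 has no multiplicative inverse modulo 89986.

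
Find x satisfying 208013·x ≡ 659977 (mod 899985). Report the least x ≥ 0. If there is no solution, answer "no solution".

876179

First find gcd(208013, 899985):
899985 = 4·208013 + 67933
208013 = 3·67933 + 4214
67933 = 16·4214 + 509
4214 = 8·509 + 142
509 = 3·142 + 83
142 = 1·83 + 59
83 = 1·59 + 24
59 = 2·24 + 11
24 = 2·11 + 2
11 = 5·2 + 1
2 = 2·1 + 0
gcd = 1, so a unique solution mod 899985 exists.
Back-substitute for the Bézout coefficients:
1 = 11 − 5·2
1 = −5·24 + 11·11
1 = 11·59 − 27·24
1 = −27·83 + 38·59
1 = 38·142 − 65·83
1 = −65·509 + 233·142
1 = 233·4214 − 1929·509
1 = −1929·67933 + 31097·4214
1 = 31097·208013 − 95220·67933
1 = −95220·899985 + 411977·208013
So 208013·(411977) ≡ 1 (mod 899985), giving 208013⁻¹ ≡ 411977.
x ≡ 208013⁻¹·659977 ≡ 411977·659977 ≡ 876179 (mod 899985).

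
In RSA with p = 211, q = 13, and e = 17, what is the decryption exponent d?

593

φ(n) = (p−1)(q−1) = 210·12 = 2520.
Need d with 17·d ≡ 1 (mod 2520). Apply the extended Euclidean algorithm:
2520 = 148×17 + 4
17 = 4×4 + 1
4 = 4×1 + 0
Back-substitute:
1 = 17 − 4·4
1 = −4·2520 + 593·17
So 17·593 ≡ 1 (mod 2520), hence d = 593.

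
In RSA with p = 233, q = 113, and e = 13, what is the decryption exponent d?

17989

φ(n) = (p−1)(q−1) = 232·112 = 25984.
Need d with 13·d ≡ 1 (mod 25984). Apply the extended Euclidean algorithm:
25984 = 1998×13 + 10
13 = 1×10 + 3
10 = 3×3 + 1
3 = 3×1 + 0
Back-substitute:
1 = 10 − 3·3
1 = −3·13 + 4·10
1 = 4·25984 − 7995·13
So 13·(-7995) ≡ 1 (mod 25984), hence d ≡ -7995 ≡ 17989 (mod 25984).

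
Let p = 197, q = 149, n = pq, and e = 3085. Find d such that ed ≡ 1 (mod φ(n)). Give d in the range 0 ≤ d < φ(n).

φ(n) = (p−1)(q−1) = 196·148 = 29008.
Need d with 3085·d ≡ 1 (mod 29008). Apply the extended Euclidean algorithm:
29008 = 9*3085 + 1243
3085 = 2*1243 + 599
1243 = 2*599 + 45
599 = 13*45 + 14
45 = 3*14 + 3
14 = 4*3 + 2
3 = 1*2 + 1
2 = 2*1 + 0
Back-substitute:
1 = 3 − 2
1 = −14 + 5·3
1 = 5·45 − 16·14
1 = −16·599 + 213·45
1 = 213·1243 − 442·599
1 = −442·3085 + 1097·1243
1 = 1097·29008 − 10315·3085
So 3085·(-10315) ≡ 1 (mod 29008), hence d ≡ -10315 ≡ 18693 (mod 29008).

18693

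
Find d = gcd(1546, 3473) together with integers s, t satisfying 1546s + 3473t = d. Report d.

Repeated division:
3473 = 2·1546 + 381
1546 = 4·381 + 22
381 = 17·22 + 7
22 = 3·7 + 1
7 = 7·1 + 0
gcd(1546, 3473) = 1.
Working backward:
1 = 22 − 3·7
1 = −3·381 + 52·22
1 = 52·1546 − 211·381
1 = −211·3473 + 474·1546
So 1 = (-211)·3473 + (474)·1546.

1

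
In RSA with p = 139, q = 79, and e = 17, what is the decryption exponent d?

6965

φ(n) = (p−1)(q−1) = 138·78 = 10764.
Need d with 17·d ≡ 1 (mod 10764). Apply the extended Euclidean algorithm:
10764 = 633×17 + 3
17 = 5×3 + 2
3 = 1×2 + 1
2 = 2×1 + 0
Back-substitute:
1 = 3 − 2
1 = −17 + 6·3
1 = 6·10764 − 3799·17
So 17·(-3799) ≡ 1 (mod 10764), hence d ≡ -3799 ≡ 6965 (mod 10764).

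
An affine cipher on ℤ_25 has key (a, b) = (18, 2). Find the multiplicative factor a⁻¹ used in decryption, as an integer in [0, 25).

Apply the Euclidean algorithm to 25 and 18:
25 = 1×18 + 7
18 = 2×7 + 4
7 = 1×4 + 3
4 = 1×3 + 1
3 = 3×1 + 0
gcd = 1, so the inverse exists. Back-substitute:
1 = 4 − 3
1 = −7 + 2·4
1 = 2·18 − 5·7
1 = −5·25 + 7·18
So 18·7 ≡ 1 (mod 25).

7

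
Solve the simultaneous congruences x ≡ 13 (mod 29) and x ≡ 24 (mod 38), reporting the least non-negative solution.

100

Write x = 13 + 29·k. Then 29·k ≡ 24 − 13 ≡ 11 (mod 38).
Need 29⁻¹ mod 38. Extended Euclid on (38, 29):
38 = 1·29 + 9
29 = 3·9 + 2
9 = 4·2 + 1
2 = 2·1 + 0
Back-substitute:
1 = 9 − 4·2
1 = −4·29 + 13·9
1 = 13·38 − 17·29
29⁻¹ ≡ 21 (mod 38), so k ≡ 21·11 ≡ 3 (mod 38).
x = 13 + 29·3 = 100.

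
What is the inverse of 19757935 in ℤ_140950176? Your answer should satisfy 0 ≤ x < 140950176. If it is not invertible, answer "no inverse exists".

97490959

Extended Euclidean algorithm:
140950176 = 7·19757935 + 2644631
19757935 = 7·2644631 + 1245518
2644631 = 2·1245518 + 153595
1245518 = 8·153595 + 16758
153595 = 9·16758 + 2773
16758 = 6·2773 + 120
2773 = 23·120 + 13
120 = 9·13 + 3
13 = 4·3 + 1
3 = 3·1 + 0
gcd = 1, so the inverse exists. Back-substitute:
1 = 13 − 4·3
1 = −4·120 + 37·13
1 = 37·2773 − 855·120
1 = −855·16758 + 5167·2773
1 = 5167·153595 − 47358·16758
1 = −47358·1245518 + 384031·153595
1 = 384031·2644631 − 815420·1245518
1 = −815420·19757935 + 6091971·2644631
1 = 6091971·140950176 − 43459217·19757935
Thus 19757935·(-43459217) ≡ 1 (mod 140950176); reducing, -43459217 mod 140950176 = 97490959.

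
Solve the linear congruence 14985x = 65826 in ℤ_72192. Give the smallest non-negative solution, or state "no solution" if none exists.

14226

First find gcd(14985, 72192):
72192 = 4×14985 + 12252
14985 = 1×12252 + 2733
12252 = 4×2733 + 1320
2733 = 2×1320 + 93
1320 = 14×93 + 18
93 = 5×18 + 3
18 = 6×3 + 0
gcd = 3 and 3 | 65826, so solutions exist. Divide through by 3: 4995x ≡ 21942 (mod 24064).
Now find 4995⁻¹ mod 24064:
24064 = 4·4995 + 4084
4995 = 1·4084 + 911
4084 = 4·911 + 440
911 = 2·440 + 31
440 = 14·31 + 6
31 = 5·6 + 1
6 = 6·1 + 0
Back-substitute:
1 = 31 − 5·6
1 = −5·440 + 71·31
1 = 71·911 − 147·440
1 = −147·4084 + 659·911
1 = 659·4995 − 806·4084
1 = −806·24064 + 3883·4995
So 4995⁻¹ ≡ 3883 (mod 24064).
Then x ≡ 3883·21942 ≡ 14226 (mod 24064); the smallest non-negative solution is x = 14226.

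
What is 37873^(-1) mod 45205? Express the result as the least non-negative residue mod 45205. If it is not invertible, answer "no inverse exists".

Extended Euclidean algorithm:
45205 = 1×37873 + 7332
37873 = 5×7332 + 1213
7332 = 6×1213 + 54
1213 = 22×54 + 25
54 = 2×25 + 4
25 = 6×4 + 1
4 = 4×1 + 0
The gcd is 1. Working backward:
1 = 25 − 6·4
1 = −6·54 + 13·25
1 = 13·1213 − 292·54
1 = −292·7332 + 1765·1213
1 = 1765·37873 − 9117·7332
1 = −9117·45205 + 10882·37873
So 37873·10882 ≡ 1 (mod 45205).

10882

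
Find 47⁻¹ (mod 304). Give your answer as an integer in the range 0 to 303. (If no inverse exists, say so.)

207

Run Euclid on (304, 47):
304 = 6×47 + 22
47 = 2×22 + 3
22 = 7×3 + 1
3 = 3×1 + 0
The gcd is 1. Working backward:
1 = 22 − 7·3
1 = −7·47 + 15·22
1 = 15·304 − 97·47
Thus 47·(-97) ≡ 1 (mod 304); reducing, -97 mod 304 = 207.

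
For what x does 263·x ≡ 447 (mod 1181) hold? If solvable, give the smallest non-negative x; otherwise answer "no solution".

First find gcd(263, 1181):
1181 = 4×263 + 129
263 = 2×129 + 5
129 = 25×5 + 4
5 = 1×4 + 1
4 = 4×1 + 0
gcd = 1, so a unique solution mod 1181 exists.
Back-substitute for the Bézout coefficients:
1 = 5 − 4
1 = −129 + 26·5
1 = 26·263 − 53·129
1 = −53·1181 + 238·263
So 263·(238) ≡ 1 (mod 1181), giving 263⁻¹ ≡ 238.
x ≡ 263⁻¹·447 ≡ 238·447 ≡ 96 (mod 1181).

96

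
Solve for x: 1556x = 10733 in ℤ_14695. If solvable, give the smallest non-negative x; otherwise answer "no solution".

First find gcd(1556, 14695):
14695 = 9*1556 + 691
1556 = 2*691 + 174
691 = 3*174 + 169
174 = 1*169 + 5
169 = 33*5 + 4
5 = 1*4 + 1
4 = 4*1 + 0
gcd = 1, so a unique solution mod 14695 exists.
Back-substitute for the Bézout coefficients:
1 = 5 − 4
1 = −169 + 34·5
1 = 34·174 − 35·169
1 = −35·691 + 139·174
1 = 139·1556 − 313·691
1 = −313·14695 + 2956·1556
So 1556·(2956) ≡ 1 (mod 14695), giving 1556⁻¹ ≡ 2956.
x ≡ 1556⁻¹·10733 ≡ 2956·10733 ≡ 243 (mod 14695).

243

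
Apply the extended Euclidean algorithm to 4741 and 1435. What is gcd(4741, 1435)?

1

Apply Euclid's algorithm to 4741 and 1435:
4741 = 3·1435 + 436
1435 = 3·436 + 127
436 = 3·127 + 55
127 = 2·55 + 17
55 = 3·17 + 4
17 = 4·4 + 1
4 = 4·1 + 0
gcd(4741, 1435) = 1.
Working backward:
1 = 17 − 4·4
1 = −4·55 + 13·17
1 = 13·127 − 30·55
1 = −30·436 + 103·127
1 = 103·1435 − 339·436
1 = −339·4741 + 1120·1435
So 1 = (-339)·4741 + (1120)·1435.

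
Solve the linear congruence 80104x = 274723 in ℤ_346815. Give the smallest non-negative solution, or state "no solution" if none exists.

213862

First find gcd(80104, 346815):
346815 = 4·80104 + 26399
80104 = 3·26399 + 907
26399 = 29·907 + 96
907 = 9·96 + 43
96 = 2·43 + 10
43 = 4·10 + 3
10 = 3·3 + 1
3 = 3·1 + 0
gcd = 1, so a unique solution mod 346815 exists.
Back-substitute for the Bézout coefficients:
1 = 10 − 3·3
1 = −3·43 + 13·10
1 = 13·96 − 29·43
1 = −29·907 + 274·96
1 = 274·26399 − 7975·907
1 = −7975·80104 + 24199·26399
1 = 24199·346815 − 104771·80104
So 80104·(-104771) ≡ 1 (mod 346815), giving 80104⁻¹ ≡ 242044.
x ≡ 80104⁻¹·274723 ≡ 242044·274723 ≡ 213862 (mod 346815).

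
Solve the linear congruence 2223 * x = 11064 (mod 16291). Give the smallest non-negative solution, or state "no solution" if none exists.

First find gcd(2223, 16291):
16291 = 7*2223 + 730
2223 = 3*730 + 33
730 = 22*33 + 4
33 = 8*4 + 1
4 = 4*1 + 0
gcd = 1, so a unique solution mod 16291 exists.
Back-substitute for the Bézout coefficients:
1 = 33 − 8·4
1 = −8·730 + 177·33
1 = 177·2223 − 539·730
1 = −539·16291 + 3950·2223
So 2223·(3950) ≡ 1 (mod 16291), giving 2223⁻¹ ≡ 3950.
x ≡ 2223⁻¹·11064 ≡ 3950·11064 ≡ 10338 (mod 16291).

10338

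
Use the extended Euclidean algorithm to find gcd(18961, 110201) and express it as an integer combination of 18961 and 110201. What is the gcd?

1

Apply Euclid's algorithm to 110201 and 18961:
110201 = 5·18961 + 15396
18961 = 1·15396 + 3565
15396 = 4·3565 + 1136
3565 = 3·1136 + 157
1136 = 7·157 + 37
157 = 4·37 + 9
37 = 4·9 + 1
9 = 9·1 + 0
gcd(18961, 110201) = 1.
Working backward:
1 = 37 − 4·9
1 = −4·157 + 17·37
1 = 17·1136 − 123·157
1 = −123·3565 + 386·1136
1 = 386·15396 − 1667·3565
1 = −1667·18961 + 2053·15396
1 = 2053·110201 − 11932·18961
So 1 = (2053)·110201 + (-11932)·18961.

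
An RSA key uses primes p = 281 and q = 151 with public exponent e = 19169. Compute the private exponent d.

929

φ(n) = (p−1)(q−1) = 280·150 = 42000.
Need d with 19169·d ≡ 1 (mod 42000). Apply the extended Euclidean algorithm:
42000 = 2·19169 + 3662
19169 = 5·3662 + 859
3662 = 4·859 + 226
859 = 3·226 + 181
226 = 1·181 + 45
181 = 4·45 + 1
45 = 45·1 + 0
Back-substitute:
1 = 181 − 4·45
1 = −4·226 + 5·181
1 = 5·859 − 19·226
1 = −19·3662 + 81·859
1 = 81·19169 − 424·3662
1 = −424·42000 + 929·19169
So 19169·929 ≡ 1 (mod 42000), hence d = 929.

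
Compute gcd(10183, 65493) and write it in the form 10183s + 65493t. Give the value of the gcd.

Apply Euclid's algorithm to 65493 and 10183:
65493 = 6×10183 + 4395
10183 = 2×4395 + 1393
4395 = 3×1393 + 216
1393 = 6×216 + 97
216 = 2×97 + 22
97 = 4×22 + 9
22 = 2×9 + 4
9 = 2×4 + 1
4 = 4×1 + 0
gcd(10183, 65493) = 1.
Working backward:
1 = 9 − 2·4
1 = −2·22 + 5·9
1 = 5·97 − 22·22
1 = −22·216 + 49·97
1 = 49·1393 − 316·216
1 = −316·4395 + 997·1393
1 = 997·10183 − 2310·4395
1 = −2310·65493 + 14857·10183
So 1 = (-2310)·65493 + (14857)·10183.

1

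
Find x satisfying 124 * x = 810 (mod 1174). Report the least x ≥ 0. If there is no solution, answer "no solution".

16

First find gcd(124, 1174):
1174 = 9·124 + 58
124 = 2·58 + 8
58 = 7·8 + 2
8 = 4·2 + 0
gcd = 2 and 2 | 810, so solutions exist. Divide through by 2: 62x ≡ 405 (mod 587).
Now find 62⁻¹ mod 587:
587 = 9·62 + 29
62 = 2·29 + 4
29 = 7·4 + 1
4 = 4·1 + 0
Back-substitute:
1 = 29 − 7·4
1 = −7·62 + 15·29
1 = 15·587 − 142·62
So 62·(-142) ≡ 1 (mod 587), i.e. 62⁻¹ ≡ 445.
Then x ≡ 445·405 ≡ 16 (mod 587); the smallest non-negative solution is x = 16.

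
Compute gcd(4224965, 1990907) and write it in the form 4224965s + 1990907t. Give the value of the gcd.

1

Apply Euclid's algorithm to 4224965 and 1990907:
4224965 = 2·1990907 + 243151
1990907 = 8·243151 + 45699
243151 = 5·45699 + 14656
45699 = 3·14656 + 1731
14656 = 8·1731 + 808
1731 = 2·808 + 115
808 = 7·115 + 3
115 = 38·3 + 1
3 = 3·1 + 0
gcd(4224965, 1990907) = 1.
Back-substituting:
1 = 115 − 38·3
1 = −38·808 + 267·115
1 = 267·1731 − 572·808
1 = −572·14656 + 4843·1731
1 = 4843·45699 − 15101·14656
1 = −15101·243151 + 80348·45699
1 = 80348·1990907 − 657885·243151
1 = −657885·4224965 + 1396118·1990907
So 1 = (-657885)·4224965 + (1396118)·1990907.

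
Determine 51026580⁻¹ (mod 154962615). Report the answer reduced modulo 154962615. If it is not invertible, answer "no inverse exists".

Euclidean algorithm on 154962615, 51026580:
154962615 = 3·51026580 + 1882875
51026580 = 27·1882875 + 188955
1882875 = 9·188955 + 182280
188955 = 1·182280 + 6675
182280 = 27·6675 + 2055
6675 = 3·2055 + 510
2055 = 4·510 + 15
510 = 34·15 + 0
Since gcd = 15 > 1, 51026580 is not a unit mod 154962615.

no inverse exists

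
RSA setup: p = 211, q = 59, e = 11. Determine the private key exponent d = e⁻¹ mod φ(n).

7751

φ(n) = (p−1)(q−1) = 210·58 = 12180.
Need d with 11·d ≡ 1 (mod 12180). Apply the extended Euclidean algorithm:
12180 = 1107×11 + 3
11 = 3×3 + 2
3 = 1×2 + 1
2 = 2×1 + 0
Back-substitute:
1 = 3 − 2
1 = −11 + 4·3
1 = 4·12180 − 4429·11
So 11·(-4429) ≡ 1 (mod 12180), hence d ≡ -4429 ≡ 7751 (mod 12180).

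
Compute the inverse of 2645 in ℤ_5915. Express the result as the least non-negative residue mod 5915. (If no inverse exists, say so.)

Euclidean algorithm on 5915, 2645:
5915 = 2*2645 + 625
2645 = 4*625 + 145
625 = 4*145 + 45
145 = 3*45 + 10
45 = 4*10 + 5
10 = 2*5 + 0
gcd(2645, 5915) = 5 ≠ 1, so 2645 has no multiplicative inverse modulo 5915.

no inverse exists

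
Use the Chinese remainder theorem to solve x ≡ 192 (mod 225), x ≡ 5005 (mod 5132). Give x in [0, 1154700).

Write x = 192 + 225·k. Then 225·k ≡ 5005 − 192 ≡ 4813 (mod 5132).
Need 225⁻¹ mod 5132. Extended Euclid on (5132, 225):
5132 = 22·225 + 182
225 = 1·182 + 43
182 = 4·43 + 10
43 = 4·10 + 3
10 = 3·3 + 1
3 = 3·1 + 0
Back-substitute:
1 = 10 − 3·3
1 = −3·43 + 13·10
1 = 13·182 − 55·43
1 = −55·225 + 68·182
1 = 68·5132 − 1551·225
225⁻¹ ≡ 3581 (mod 5132), so k ≡ 3581·4813 ≡ 2097 (mod 5132).
x = 192 + 225·2097 = 472017.

472017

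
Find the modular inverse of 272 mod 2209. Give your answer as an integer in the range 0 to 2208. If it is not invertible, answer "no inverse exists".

1941

gcd(2209, 272) by repeated division:
2209 = 8*272 + 33
272 = 8*33 + 8
33 = 4*8 + 1
8 = 8*1 + 0
Since gcd(272, 2209) = 1, back-substitute to write 1 as a combination:
1 = 33 − 4·8
1 = −4·272 + 33·33
1 = 33·2209 − 268·272
Hence 272⁻¹ ≡ -268 ≡ 1941 (mod 2209).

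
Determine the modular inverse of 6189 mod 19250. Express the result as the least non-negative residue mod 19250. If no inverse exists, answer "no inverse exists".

Run Euclid on (19250, 6189):
19250 = 3·6189 + 683
6189 = 9·683 + 42
683 = 16·42 + 11
42 = 3·11 + 9
11 = 1·9 + 2
9 = 4·2 + 1
2 = 2·1 + 0
The gcd is 1. Working backward:
1 = 9 − 4·2
1 = −4·11 + 5·9
1 = 5·42 − 19·11
1 = −19·683 + 309·42
1 = 309·6189 − 2800·683
1 = −2800·19250 + 8709·6189
So 6189·8709 ≡ 1 (mod 19250).

8709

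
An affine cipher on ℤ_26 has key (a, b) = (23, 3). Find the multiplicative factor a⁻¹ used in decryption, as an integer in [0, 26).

17

Apply the Euclidean algorithm to 26 and 23:
26 = 1·23 + 3
23 = 7·3 + 2
3 = 1·2 + 1
2 = 2·1 + 0
The gcd is 1. Working backward:
1 = 3 − 2
1 = −23 + 8·3
1 = 8·26 − 9·23
So 23·(-9) ≡ 1 (mod 26), and -9 ≡ 17 (mod 26).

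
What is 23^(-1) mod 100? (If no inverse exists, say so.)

87

Extended Euclidean algorithm:
100 = 4×23 + 8
23 = 2×8 + 7
8 = 1×7 + 1
7 = 7×1 + 0
The gcd is 1. Working backward:
1 = 8 − 7
1 = −23 + 3·8
1 = 3·100 − 13·23
Hence 23⁻¹ ≡ -13 ≡ 87 (mod 100).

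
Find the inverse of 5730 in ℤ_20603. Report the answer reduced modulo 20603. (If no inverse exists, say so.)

Extended Euclidean algorithm:
20603 = 3×5730 + 3413
5730 = 1×3413 + 2317
3413 = 1×2317 + 1096
2317 = 2×1096 + 125
1096 = 8×125 + 96
125 = 1×96 + 29
96 = 3×29 + 9
29 = 3×9 + 2
9 = 4×2 + 1
2 = 2×1 + 0
The gcd is 1. Working backward:
1 = 9 − 4·2
1 = −4·29 + 13·9
1 = 13·96 − 43·29
1 = −43·125 + 56·96
1 = 56·1096 − 491·125
1 = −491·2317 + 1038·1096
1 = 1038·3413 − 1529·2317
1 = −1529·5730 + 2567·3413
1 = 2567·20603 − 9230·5730
Hence 5730⁻¹ ≡ -9230 ≡ 11373 (mod 20603).

11373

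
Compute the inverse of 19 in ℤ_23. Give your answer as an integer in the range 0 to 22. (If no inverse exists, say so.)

Apply the Euclidean algorithm to 23 and 19:
23 = 1×19 + 4
19 = 4×4 + 3
4 = 1×3 + 1
3 = 3×1 + 0
Since gcd(19, 23) = 1, back-substitute to write 1 as a combination:
1 = 4 − 3
1 = −19 + 5·4
1 = 5·23 − 6·19
Hence 19⁻¹ ≡ -6 ≡ 17 (mod 23).

17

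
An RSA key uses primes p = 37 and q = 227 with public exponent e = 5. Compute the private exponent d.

6509

φ(n) = (p−1)(q−1) = 36·226 = 8136.
Need d with 5·d ≡ 1 (mod 8136). Apply the extended Euclidean algorithm:
8136 = 1627×5 + 1
5 = 5×1 + 0
Back-substitute:
1 = 8136 − 1627·5
So 5·(-1627) ≡ 1 (mod 8136), hence d ≡ -1627 ≡ 6509 (mod 8136).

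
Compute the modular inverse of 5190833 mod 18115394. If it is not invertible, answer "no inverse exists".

gcd(18115394, 5190833) by repeated division:
18115394 = 3*5190833 + 2542895
5190833 = 2*2542895 + 105043
2542895 = 24*105043 + 21863
105043 = 4*21863 + 17591
21863 = 1*17591 + 4272
17591 = 4*4272 + 503
4272 = 8*503 + 248
503 = 2*248 + 7
248 = 35*7 + 3
7 = 2*3 + 1
3 = 3*1 + 0
gcd = 1, so the inverse exists. Back-substitute:
1 = 7 − 2·3
1 = −2·248 + 71·7
1 = 71·503 − 144·248
1 = −144·4272 + 1223·503
1 = 1223·17591 − 5036·4272
1 = −5036·21863 + 6259·17591
1 = 6259·105043 − 30072·21863
1 = −30072·2542895 + 727987·105043
1 = 727987·5190833 − 1486046·2542895
1 = −1486046·18115394 + 5186125·5190833
So 5190833·5186125 ≡ 1 (mod 18115394).

5186125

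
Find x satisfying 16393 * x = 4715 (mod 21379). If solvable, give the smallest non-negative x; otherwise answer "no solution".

18338

First find gcd(16393, 21379):
21379 = 1×16393 + 4986
16393 = 3×4986 + 1435
4986 = 3×1435 + 681
1435 = 2×681 + 73
681 = 9×73 + 24
73 = 3×24 + 1
24 = 24×1 + 0
gcd = 1, so a unique solution mod 21379 exists.
Back-substitute for the Bézout coefficients:
1 = 73 − 3·24
1 = −3·681 + 28·73
1 = 28·1435 − 59·681
1 = −59·4986 + 205·1435
1 = 205·16393 − 674·4986
1 = −674·21379 + 879·16393
So 16393·(879) ≡ 1 (mod 21379), giving 16393⁻¹ ≡ 879.
x ≡ 16393⁻¹·4715 ≡ 879·4715 ≡ 18338 (mod 21379).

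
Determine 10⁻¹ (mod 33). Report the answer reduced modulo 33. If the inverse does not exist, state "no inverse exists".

Extended Euclidean algorithm:
33 = 3×10 + 3
10 = 3×3 + 1
3 = 3×1 + 0
The gcd is 1. Working backward:
1 = 10 − 3·3
1 = −3·33 + 10·10
So 10·10 ≡ 1 (mod 33).

10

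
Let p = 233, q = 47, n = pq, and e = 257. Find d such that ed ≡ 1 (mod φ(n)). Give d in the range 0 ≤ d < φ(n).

6561

φ(n) = (p−1)(q−1) = 232·46 = 10672.
Need d with 257·d ≡ 1 (mod 10672). Apply the extended Euclidean algorithm:
10672 = 41·257 + 135
257 = 1·135 + 122
135 = 1·122 + 13
122 = 9·13 + 5
13 = 2·5 + 3
5 = 1·3 + 2
3 = 1·2 + 1
2 = 2·1 + 0
Back-substitute:
1 = 3 − 2
1 = −5 + 2·3
1 = 2·13 − 5·5
1 = −5·122 + 47·13
1 = 47·135 − 52·122
1 = −52·257 + 99·135
1 = 99·10672 − 4111·257
So 257·(-4111) ≡ 1 (mod 10672), hence d ≡ -4111 ≡ 6561 (mod 10672).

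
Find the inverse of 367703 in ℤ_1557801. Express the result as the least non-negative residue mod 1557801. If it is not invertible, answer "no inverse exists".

no inverse exists

Euclidean algorithm on 1557801, 367703:
1557801 = 4·367703 + 86989
367703 = 4·86989 + 19747
86989 = 4·19747 + 8001
19747 = 2·8001 + 3745
8001 = 2·3745 + 511
3745 = 7·511 + 168
511 = 3·168 + 7
168 = 24·7 + 0
gcd(367703, 1557801) = 7 ≠ 1, so 367703 has no multiplicative inverse modulo 1557801.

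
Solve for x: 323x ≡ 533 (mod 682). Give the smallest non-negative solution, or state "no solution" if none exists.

First find gcd(323, 682):
682 = 2×323 + 36
323 = 8×36 + 35
36 = 1×35 + 1
35 = 35×1 + 0
gcd = 1, so a unique solution mod 682 exists.
Back-substitute for the Bézout coefficients:
1 = 36 − 35
1 = −323 + 9·36
1 = 9·682 − 19·323
So 323·(-19) ≡ 1 (mod 682), giving 323⁻¹ ≡ 663.
x ≡ 323⁻¹·533 ≡ 663·533 ≡ 103 (mod 682).

103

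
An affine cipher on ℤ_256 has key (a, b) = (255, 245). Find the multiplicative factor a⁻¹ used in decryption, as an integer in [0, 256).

Run Euclid on (256, 255):
256 = 1*255 + 1
255 = 255*1 + 0
Since gcd(255, 256) = 1, back-substitute to write 1 as a combination:
1 = 256 − 255
Hence 255⁻¹ ≡ -1 ≡ 255 (mod 256).

255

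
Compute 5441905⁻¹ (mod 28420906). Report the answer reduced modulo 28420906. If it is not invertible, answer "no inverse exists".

8134433

Extended Euclidean algorithm:
28420906 = 5*5441905 + 1211381
5441905 = 4*1211381 + 596381
1211381 = 2*596381 + 18619
596381 = 32*18619 + 573
18619 = 32*573 + 283
573 = 2*283 + 7
283 = 40*7 + 3
7 = 2*3 + 1
3 = 3*1 + 0
The gcd is 1. Working backward:
1 = 7 − 2·3
1 = −2·283 + 81·7
1 = 81·573 − 164·283
1 = −164·18619 + 5329·573
1 = 5329·596381 − 170692·18619
1 = −170692·1211381 + 346713·596381
1 = 346713·5441905 − 1557544·1211381
1 = −1557544·28420906 + 8134433·5441905
So 5441905·8134433 ≡ 1 (mod 28420906).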